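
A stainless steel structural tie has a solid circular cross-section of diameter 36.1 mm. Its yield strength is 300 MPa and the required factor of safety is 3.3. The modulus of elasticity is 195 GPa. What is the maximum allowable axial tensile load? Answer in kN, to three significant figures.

F_allow = 93.0 kN

σ_allow = 300/3.3 = 90.91 MPa.
A = πd²/4 = π×36.1²/4 = 1024 mm².
F_allow = σ_allow × A = 90.91×1024 = 93050 N.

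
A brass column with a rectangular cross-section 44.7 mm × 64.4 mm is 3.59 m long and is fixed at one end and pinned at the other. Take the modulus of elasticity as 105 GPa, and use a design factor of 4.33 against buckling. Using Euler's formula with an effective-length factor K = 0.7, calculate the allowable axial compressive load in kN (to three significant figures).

Buckling occurs about the weak axis: I_min = h·b³/12 = 64.4×44.7³/12 = 479300 mm⁴ (b = 44.7 mm is the smaller dimension).
Effective length L_e = KL = 0.7×3.59 m = 2513 mm.
Euler critical load P_cr = π²EI/L_e² = π²×105000×479300/2513² = 78660 N.
P_allow = P_cr/n = 78660/4.33 = 18170 N.

P_allow = 18.2 kN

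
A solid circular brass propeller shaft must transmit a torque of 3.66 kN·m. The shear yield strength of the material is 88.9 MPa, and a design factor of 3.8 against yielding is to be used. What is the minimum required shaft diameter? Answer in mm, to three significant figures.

d = 92.7 mm

Allowable shear stress τ_allow = 88.9/3.8 = 23.39 MPa.
For a solid shaft τ = 16T/(πd³), so d³ = 16T/(π τ_allow) = 16×3660000/(π×23.39) = 796800 mm³.
d = (796800)^(1/3) = 92.71 mm.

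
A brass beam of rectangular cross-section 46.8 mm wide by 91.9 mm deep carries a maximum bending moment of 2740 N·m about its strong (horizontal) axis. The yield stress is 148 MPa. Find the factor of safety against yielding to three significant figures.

Section modulus S = bh²/6 = 46.8×91.9²/6 = 65880 mm³.
σ = M/S = 2740000/65880 = 41.59 MPa.
n = 148/41.59 = 3.558.

n = 3.56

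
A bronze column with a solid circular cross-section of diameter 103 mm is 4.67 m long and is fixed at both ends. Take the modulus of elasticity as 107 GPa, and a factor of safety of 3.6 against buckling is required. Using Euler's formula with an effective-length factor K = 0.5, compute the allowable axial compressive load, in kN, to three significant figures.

I = πd⁴/64 = π×103⁴/64 = 5.525×10^6 mm⁴.
Effective length L_e = KL = 0.5×4.67 m = 2335 mm.
Euler critical load P_cr = π²EI/L_e² = π²×107000×5.525×10^6/2335² = 1.070×10^6 N.
P_allow = P_cr/n = 1.070×10^6/3.6 = 297300 N.

P_allow = 297 kN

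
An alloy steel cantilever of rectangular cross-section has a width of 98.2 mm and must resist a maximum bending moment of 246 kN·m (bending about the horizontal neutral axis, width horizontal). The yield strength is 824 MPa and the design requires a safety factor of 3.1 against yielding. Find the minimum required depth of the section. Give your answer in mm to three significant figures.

h = 238 mm

σ_allow = 824/3.1 = 265.8 MPa.
For a rectangular section σ = 6M/(bh²), so h² = 6M/(b σ_allow) = 6×2.4600×10^8/(98.2×265.8) = 56550 mm².
h = 237.8 mm.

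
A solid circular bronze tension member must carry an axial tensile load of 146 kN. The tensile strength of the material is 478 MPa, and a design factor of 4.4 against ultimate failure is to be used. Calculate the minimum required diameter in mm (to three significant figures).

d = 41.4 mm

Allowable stress σ_allow = 478/4.4 = 108.6 MPa.
Required area A = F/σ_allow = 146000/108.6 = 1344 mm².
A = πd²/4 → d = √(4A/π) = 41.37 mm.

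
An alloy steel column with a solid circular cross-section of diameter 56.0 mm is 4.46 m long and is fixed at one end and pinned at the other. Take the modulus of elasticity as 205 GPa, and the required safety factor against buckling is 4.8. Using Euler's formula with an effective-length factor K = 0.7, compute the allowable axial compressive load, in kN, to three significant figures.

I = πd⁴/64 = π×56.0⁴/64 = 482700 mm⁴.
Effective length L_e = KL = 0.7×4.46 m = 3122 mm.
Euler critical load P_cr = π²EI/L_e² = π²×205000×482700/3122² = 100200 N.
P_allow = P_cr/n = 100200/4.8 = 20880 N.

P_allow = 20.9 kN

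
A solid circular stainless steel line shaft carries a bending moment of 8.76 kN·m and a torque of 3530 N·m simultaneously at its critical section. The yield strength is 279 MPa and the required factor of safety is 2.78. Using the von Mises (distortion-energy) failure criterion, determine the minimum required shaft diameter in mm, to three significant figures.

σ_allow = σ_y/n = 279/2.78 = 100.4 MPa.
For a solid shaft σ_b = 32M/(πd³) and τ = 16T/(πd³), so the von Mises stress is σ' = (16/πd³)·√(4M²+3T²).
√(4M²+3T²) = √(4×(8.760×10^6)² + 3×(3.530×10^6)²) = 1.856×10^7 N·mm.
d³ = 16×1.856×10^7/(π×100.4) = 941700 mm³.
d = 98.02 mm.

d = 98.0 mm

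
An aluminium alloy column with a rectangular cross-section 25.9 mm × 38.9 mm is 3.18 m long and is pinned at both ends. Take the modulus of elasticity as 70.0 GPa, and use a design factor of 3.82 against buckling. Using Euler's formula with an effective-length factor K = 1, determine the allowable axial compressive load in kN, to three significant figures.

Buckling occurs about the weak axis: I_min = h·b³/12 = 38.9×25.9³/12 = 56320 mm⁴ (b = 25.9 mm is the smaller dimension).
Effective length L_e = KL = 1×3.18 m = 3180 mm.
Euler critical load P_cr = π²EI/L_e² = π²×70000×56320/3180² = 3848 N.
P_allow = P_cr/n = 3848/3.82 = 1007 N.

P_allow = 1.01 kN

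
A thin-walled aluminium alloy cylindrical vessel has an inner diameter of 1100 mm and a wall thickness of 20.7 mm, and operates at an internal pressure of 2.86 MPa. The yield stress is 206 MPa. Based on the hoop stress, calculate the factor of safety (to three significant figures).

n = 2.71

σ_h = pD/(2t) = 2.86×1100/(2×20.7) = 75.99 MPa.
n = 206/75.99 = 2.711.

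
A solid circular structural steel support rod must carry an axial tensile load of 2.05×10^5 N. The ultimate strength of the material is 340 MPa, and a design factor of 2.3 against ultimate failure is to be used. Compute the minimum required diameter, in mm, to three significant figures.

d = 42.0 mm

Allowable stress σ_allow = 340/2.3 = 147.8 MPa.
Required area A = F/σ_allow = 205000/147.8 = 1387 mm².
A = πd²/4 → d = √(4A/π) = 42.02 mm.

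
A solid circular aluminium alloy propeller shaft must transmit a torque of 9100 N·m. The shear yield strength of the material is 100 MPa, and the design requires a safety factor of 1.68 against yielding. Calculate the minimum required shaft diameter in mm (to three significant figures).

Allowable shear stress τ_allow = 100/1.68 = 59.52 MPa.
For a solid shaft τ = 16T/(πd³), so d³ = 16T/(π τ_allow) = 16×9100000/(π×59.52) = 778600 mm³.
d = (778600)^(1/3) = 92.00 mm.

d = 92.0 mm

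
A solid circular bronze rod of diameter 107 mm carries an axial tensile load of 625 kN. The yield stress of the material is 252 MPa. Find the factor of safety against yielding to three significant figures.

n = 3.63

A = πd²/4 = 8992 mm².
σ = F/A = 625000/8992 = 69.51 MPa.
n = 252/69.51 = 3.626.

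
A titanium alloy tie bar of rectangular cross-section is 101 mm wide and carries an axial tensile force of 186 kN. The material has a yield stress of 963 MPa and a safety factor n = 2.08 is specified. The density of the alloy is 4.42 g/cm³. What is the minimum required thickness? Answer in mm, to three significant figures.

t = 3.98 mm

σ_allow = 963/2.08 = 463.0 MPa.
Required area A = F/σ_allow = 186000/463.0 = 401.7 mm².
t = A/w = 401.7/101 = 3.978 mm.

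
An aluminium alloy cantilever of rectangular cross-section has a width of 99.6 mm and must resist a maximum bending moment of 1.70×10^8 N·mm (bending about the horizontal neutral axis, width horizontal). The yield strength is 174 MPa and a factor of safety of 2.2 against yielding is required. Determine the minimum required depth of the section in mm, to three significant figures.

h = 360 mm

σ_allow = 174/2.2 = 79.09 MPa.
For a rectangular section σ = 6M/(bh²), so h² = 6M/(b σ_allow) = 6×1.7000×10^8/(99.6×79.09) = 129500 mm².
h = 359.8 mm.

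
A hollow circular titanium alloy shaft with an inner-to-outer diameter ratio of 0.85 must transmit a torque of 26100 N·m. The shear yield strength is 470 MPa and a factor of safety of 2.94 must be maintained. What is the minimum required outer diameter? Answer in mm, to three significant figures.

d_o = 120 mm

τ_allow = 470/2.94 = 159.9 MPa.
For a hollow shaft τ = 16T/[πd_o³(1−k⁴)] with k = 0.85, so 1−k⁴ = 0.4780.
d_o³ = 16T/[π τ_allow (1−k⁴)] = 16×2.6100×10^7/(π×159.9×0.4780) = 1.740×10^6 mm³.
d_o = 120.3 mm.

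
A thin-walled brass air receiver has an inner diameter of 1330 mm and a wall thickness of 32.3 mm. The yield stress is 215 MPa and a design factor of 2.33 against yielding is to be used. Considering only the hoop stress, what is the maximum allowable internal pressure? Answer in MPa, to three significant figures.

σ_allow = 215/2.33 = 92.27 MPa.
σ_h = pD/(2t) → p_allow = 2σ_allow t/D = 2×92.27×32.3/1330 = 4.482 MPa.

p_allow = 4.48 MPa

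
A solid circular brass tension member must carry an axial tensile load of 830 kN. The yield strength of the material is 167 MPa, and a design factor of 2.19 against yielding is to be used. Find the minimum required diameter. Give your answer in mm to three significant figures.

Allowable stress σ_allow = 167/2.19 = 76.26 MPa.
Required area A = F/σ_allow = 830000/76.26 = 10880 mm².
A = πd²/4 → d = √(4A/π) = 117.7 mm.

d = 118 mm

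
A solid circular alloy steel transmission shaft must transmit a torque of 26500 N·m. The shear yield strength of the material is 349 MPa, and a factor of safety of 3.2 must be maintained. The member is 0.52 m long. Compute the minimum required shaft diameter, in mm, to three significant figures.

d = 107 mm

Allowable shear stress τ_allow = 349/3.2 = 109.1 MPa.
For a solid shaft τ = 16T/(πd³), so d³ = 16T/(π τ_allow) = 16×2.6500×10^7/(π×109.1) = 1.237×10^6 mm³.
d = (1.237×10^6)^(1/3) = 107.4 mm.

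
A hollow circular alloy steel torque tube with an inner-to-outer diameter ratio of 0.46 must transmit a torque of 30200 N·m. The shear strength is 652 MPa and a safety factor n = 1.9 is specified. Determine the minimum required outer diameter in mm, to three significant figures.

τ_allow = 652/1.9 = 343.2 MPa.
For a hollow shaft τ = 16T/[πd_o³(1−k⁴)] with k = 0.46, so 1−k⁴ = 0.9552.
d_o³ = 16T/[π τ_allow (1−k⁴)] = 16×3.0200×10^7/(π×343.2×0.9552) = 469200 mm³.
d_o = 77.71 mm.

d_o = 77.7 mm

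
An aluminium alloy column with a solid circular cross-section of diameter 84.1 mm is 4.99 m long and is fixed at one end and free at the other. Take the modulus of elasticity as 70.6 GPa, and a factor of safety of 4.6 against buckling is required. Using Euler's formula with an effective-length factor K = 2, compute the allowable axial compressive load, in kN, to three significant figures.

I = πd⁴/64 = π×84.1⁴/64 = 2.456×10^6 mm⁴.
Effective length L_e = KL = 2×4.99 m = 9980 mm.
Euler critical load P_cr = π²EI/L_e² = π²×70600×2.456×10^6/9980² = 17180 N.
P_allow = P_cr/n = 17180/4.6 = 3735 N.

P_allow = 3.73 kN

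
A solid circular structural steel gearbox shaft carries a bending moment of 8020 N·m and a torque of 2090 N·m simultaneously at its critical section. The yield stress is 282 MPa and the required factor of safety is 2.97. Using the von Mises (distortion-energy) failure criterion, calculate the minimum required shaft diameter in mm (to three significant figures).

σ_allow = σ_y/n = 282/2.97 = 94.95 MPa.
For a solid shaft σ_b = 32M/(πd³) and τ = 16T/(πd³), so the von Mises stress is σ' = (16/πd³)·√(4M²+3T²).
√(4M²+3T²) = √(4×(8.020×10^6)² + 3×(2.090×10^6)²) = 1.644×10^7 N·mm.
d³ = 16×1.644×10^7/(π×94.95) = 882000 mm³.
d = 95.90 mm.

d = 95.9 mm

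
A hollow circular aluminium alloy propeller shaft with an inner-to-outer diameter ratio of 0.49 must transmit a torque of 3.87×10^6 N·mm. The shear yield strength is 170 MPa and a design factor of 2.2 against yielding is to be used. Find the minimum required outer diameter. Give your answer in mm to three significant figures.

d_o = 64.7 mm

τ_allow = 170/2.2 = 77.27 MPa.
For a hollow shaft τ = 16T/[πd_o³(1−k⁴)] with k = 0.49, so 1−k⁴ = 0.9424.
d_o³ = 16T/[π τ_allow (1−k⁴)] = 16×3870000/(π×77.27×0.9424) = 270700 mm³.
d_o = 64.69 mm.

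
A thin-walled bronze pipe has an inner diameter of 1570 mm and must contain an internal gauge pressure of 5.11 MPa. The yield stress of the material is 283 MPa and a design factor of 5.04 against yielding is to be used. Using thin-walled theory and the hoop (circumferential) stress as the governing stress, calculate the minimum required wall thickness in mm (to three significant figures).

t = 71.4 mm

σ_allow = 283/5.04 = 56.15 MPa.
Hoop stress σ_h = pD/(2t), so t = pD/(2σ_allow) = 5.11×1570/(2×56.15) = 71.44 mm.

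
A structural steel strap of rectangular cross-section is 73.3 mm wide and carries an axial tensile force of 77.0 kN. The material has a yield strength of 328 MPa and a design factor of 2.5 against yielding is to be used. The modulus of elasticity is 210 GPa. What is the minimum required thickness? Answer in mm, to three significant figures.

σ_allow = 328/2.5 = 131.2 MPa.
Required area A = F/σ_allow = 77000/131.2 = 586.9 mm².
t = A/w = 586.9/73.3 = 8.007 mm.

t = 8.01 mm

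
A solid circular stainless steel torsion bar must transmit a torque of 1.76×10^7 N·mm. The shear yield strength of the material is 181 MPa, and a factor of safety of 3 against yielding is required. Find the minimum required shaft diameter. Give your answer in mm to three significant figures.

Allowable shear stress τ_allow = 181/3 = 60.33 MPa.
For a solid shaft τ = 16T/(πd³), so d³ = 16T/(π τ_allow) = 16×1.7600×10^7/(π×60.33) = 1.486×10^6 mm³.
d = (1.486×10^6)^(1/3) = 114.1 mm.

d = 114 mm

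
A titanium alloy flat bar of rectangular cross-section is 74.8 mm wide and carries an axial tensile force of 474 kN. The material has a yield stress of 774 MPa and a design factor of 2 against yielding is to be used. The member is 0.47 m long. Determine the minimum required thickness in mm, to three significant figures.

t = 16.4 mm

σ_allow = 774/2 = 387.0 MPa.
Required area A = F/σ_allow = 474000/387.0 = 1225 mm².
t = A/w = 1225/74.8 = 16.37 mm.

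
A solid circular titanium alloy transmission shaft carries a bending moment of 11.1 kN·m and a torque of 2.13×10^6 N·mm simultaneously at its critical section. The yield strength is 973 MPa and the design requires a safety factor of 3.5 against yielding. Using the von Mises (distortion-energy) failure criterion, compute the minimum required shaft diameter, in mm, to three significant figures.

σ_allow = σ_y/n = 973/3.5 = 278.0 MPa.
For a solid shaft σ_b = 32M/(πd³) and τ = 16T/(πd³), so the von Mises stress is σ' = (16/πd³)·√(4M²+3T²).
√(4M²+3T²) = √(4×(1.110×10^7)² + 3×(2.130×10^6)²) = 2.250×10^7 N·mm.
d³ = 16×2.250×10^7/(π×278.0) = 412300 mm³.
d = 74.43 mm.

d = 74.4 mm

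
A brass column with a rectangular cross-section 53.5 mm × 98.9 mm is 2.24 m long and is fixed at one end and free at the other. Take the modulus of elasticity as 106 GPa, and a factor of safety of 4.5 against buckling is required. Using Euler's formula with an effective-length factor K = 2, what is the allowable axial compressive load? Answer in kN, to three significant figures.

P_allow = 14.6 kN

Buckling occurs about the weak axis: I_min = h·b³/12 = 98.9×53.5³/12 = 1.262×10^6 mm⁴ (b = 53.5 mm is the smaller dimension).
Effective length L_e = KL = 2×2.24 m = 4480 mm.
Euler critical load P_cr = π²EI/L_e² = π²×106000×1.262×10^6/4480² = 65780 N.
P_allow = P_cr/n = 65780/4.5 = 14620 N.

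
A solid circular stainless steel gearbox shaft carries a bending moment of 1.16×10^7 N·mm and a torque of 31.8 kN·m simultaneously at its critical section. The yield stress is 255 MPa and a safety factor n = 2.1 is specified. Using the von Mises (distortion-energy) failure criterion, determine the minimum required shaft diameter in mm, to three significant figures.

d = 136 mm

σ_allow = σ_y/n = 255/2.1 = 121.4 MPa.
For a solid shaft σ_b = 32M/(πd³) and τ = 16T/(πd³), so the von Mises stress is σ' = (16/πd³)·√(4M²+3T²).
√(4M²+3T²) = √(4×(1.160×10^7)² + 3×(3.180×10^7)²) = 5.977×10^7 N·mm.
d³ = 16×5.977×10^7/(π×121.4) = 2.507×10^6 mm³.
d = 135.8 mm.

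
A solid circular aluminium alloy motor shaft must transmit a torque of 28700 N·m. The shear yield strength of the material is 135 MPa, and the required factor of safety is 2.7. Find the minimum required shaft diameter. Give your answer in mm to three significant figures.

Allowable shear stress τ_allow = 135/2.7 = 50.00 MPa.
For a solid shaft τ = 16T/(πd³), so d³ = 16T/(π τ_allow) = 16×2.8700×10^7/(π×50.00) = 2.923×10^6 mm³.
d = (2.923×10^6)^(1/3) = 143.0 mm.

d = 143 mm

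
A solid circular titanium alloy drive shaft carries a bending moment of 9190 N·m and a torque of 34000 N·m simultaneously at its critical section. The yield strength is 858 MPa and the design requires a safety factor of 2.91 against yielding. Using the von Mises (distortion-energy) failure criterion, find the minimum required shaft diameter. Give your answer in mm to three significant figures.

σ_allow = σ_y/n = 858/2.91 = 294.8 MPa.
For a solid shaft σ_b = 32M/(πd³) and τ = 16T/(πd³), so the von Mises stress is σ' = (16/πd³)·√(4M²+3T²).
√(4M²+3T²) = √(4×(9.190×10^6)² + 3×(3.400×10^7)²) = 6.169×10^7 N·mm.
d³ = 16×6.169×10^7/(π×294.8) = 1.066×10^6 mm³.
d = 102.1 mm.

d = 102 mm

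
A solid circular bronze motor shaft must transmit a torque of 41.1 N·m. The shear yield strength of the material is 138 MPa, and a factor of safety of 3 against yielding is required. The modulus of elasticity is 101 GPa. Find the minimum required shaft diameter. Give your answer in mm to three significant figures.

Allowable shear stress τ_allow = 138/3 = 46.00 MPa.
For a solid shaft τ = 16T/(πd³), so d³ = 16T/(π τ_allow) = 16×41100/(π×46.00) = 4550 mm³.
d = (4550)^(1/3) = 16.57 mm.

d = 16.6 mm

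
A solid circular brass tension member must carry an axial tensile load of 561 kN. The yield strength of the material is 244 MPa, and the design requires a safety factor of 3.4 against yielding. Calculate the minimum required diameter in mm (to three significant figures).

d = 99.8 mm

Allowable stress σ_allow = 244/3.4 = 71.76 MPa.
Required area A = F/σ_allow = 561000/71.76 = 7817 mm².
A = πd²/4 → d = √(4A/π) = 99.77 mm.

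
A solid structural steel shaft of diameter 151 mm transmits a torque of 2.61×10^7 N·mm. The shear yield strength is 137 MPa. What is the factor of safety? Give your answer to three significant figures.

τ = 16T/(πd³) = 16×2.6100×10^7/(π×151³) = 38.61 MPa.
n = τ_limit/τ = 137/38.61 = 3.548.

n = 3.55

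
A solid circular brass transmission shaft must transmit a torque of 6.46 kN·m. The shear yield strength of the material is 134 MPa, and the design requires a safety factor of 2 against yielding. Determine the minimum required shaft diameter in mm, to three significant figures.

Allowable shear stress τ_allow = 134/2 = 67.00 MPa.
For a solid shaft τ = 16T/(πd³), so d³ = 16T/(π τ_allow) = 16×6460000/(π×67.00) = 491100 mm³.
d = (491100)^(1/3) = 78.89 mm.

d = 78.9 mm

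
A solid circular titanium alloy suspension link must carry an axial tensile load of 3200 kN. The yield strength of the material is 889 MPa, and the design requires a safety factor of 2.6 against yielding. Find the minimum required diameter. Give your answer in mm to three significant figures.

Allowable stress σ_allow = 889/2.6 = 341.9 MPa.
Required area A = F/σ_allow = 3200000/341.9 = 9359 mm².
A = πd²/4 → d = √(4A/π) = 109.2 mm.

d = 109 mm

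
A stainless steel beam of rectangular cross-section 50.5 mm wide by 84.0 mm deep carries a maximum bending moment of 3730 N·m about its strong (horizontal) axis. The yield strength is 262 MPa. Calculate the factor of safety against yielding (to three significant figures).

Section modulus S = bh²/6 = 50.5×84.0²/6 = 59390 mm³.
σ = M/S = 3730000/59390 = 62.81 MPa.
n = 262/62.81 = 4.171.

n = 4.17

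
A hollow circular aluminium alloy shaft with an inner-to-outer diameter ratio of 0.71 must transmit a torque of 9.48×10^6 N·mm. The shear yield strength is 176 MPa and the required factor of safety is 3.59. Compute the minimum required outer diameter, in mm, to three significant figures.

d_o = 110 mm

τ_allow = 176/3.59 = 49.03 MPa.
For a hollow shaft τ = 16T/[πd_o³(1−k⁴)] with k = 0.71, so 1−k⁴ = 0.7459.
d_o³ = 16T/[π τ_allow (1−k⁴)] = 16×9480000/(π×49.03×0.7459) = 1.320×10^6 mm³.
d_o = 109.7 mm.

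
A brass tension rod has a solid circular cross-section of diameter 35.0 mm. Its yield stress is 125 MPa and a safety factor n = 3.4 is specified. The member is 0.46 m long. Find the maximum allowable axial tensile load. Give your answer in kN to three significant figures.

F_allow = 35.4 kN

σ_allow = 125/3.4 = 36.76 MPa.
A = πd²/4 = π×35.0²/4 = 962.1 mm².
F_allow = σ_allow × A = 36.76×962.1 = 35370 N.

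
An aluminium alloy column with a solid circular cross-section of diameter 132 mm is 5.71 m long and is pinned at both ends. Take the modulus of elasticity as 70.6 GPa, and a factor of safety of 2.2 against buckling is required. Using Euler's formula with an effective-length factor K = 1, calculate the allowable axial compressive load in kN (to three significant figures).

P_allow = 145 kN

I = πd⁴/64 = π×132⁴/64 = 1.490×10^7 mm⁴.
Effective length L_e = KL = 1×5.71 m = 5710 mm.
Euler critical load P_cr = π²EI/L_e² = π²×70600×1.490×10^7/5710² = 318500 N.
P_allow = P_cr/n = 318500/2.2 = 144800 N.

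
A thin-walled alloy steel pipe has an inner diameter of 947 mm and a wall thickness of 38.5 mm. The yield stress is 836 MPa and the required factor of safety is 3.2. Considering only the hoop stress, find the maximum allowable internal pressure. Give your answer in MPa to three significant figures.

p_allow = 21.2 MPa

σ_allow = 836/3.2 = 261.2 MPa.
σ_h = pD/(2t) → p_allow = 2σ_allow t/D = 2×261.2×38.5/947 = 21.24 MPa.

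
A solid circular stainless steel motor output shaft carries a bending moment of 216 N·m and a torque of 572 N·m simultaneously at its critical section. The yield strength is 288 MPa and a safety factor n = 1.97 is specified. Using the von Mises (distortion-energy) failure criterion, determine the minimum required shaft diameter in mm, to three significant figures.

σ_allow = σ_y/n = 288/1.97 = 146.2 MPa.
For a solid shaft σ_b = 32M/(πd³) and τ = 16T/(πd³), so the von Mises stress is σ' = (16/πd³)·√(4M²+3T²).
√(4M²+3T²) = √(4×(216000)² + 3×(572000)²) = 1.081×10^6 N·mm.
d³ = 16×1.081×10^6/(π×146.2) = 37650 mm³.
d = 33.52 mm.

d = 33.5 mm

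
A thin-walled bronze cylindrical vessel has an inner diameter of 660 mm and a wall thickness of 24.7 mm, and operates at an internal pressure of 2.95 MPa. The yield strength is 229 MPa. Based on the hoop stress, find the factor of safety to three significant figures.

σ_h = pD/(2t) = 2.95×660/(2×24.7) = 39.41 MPa.
n = 229/39.41 = 5.810.

n = 5.81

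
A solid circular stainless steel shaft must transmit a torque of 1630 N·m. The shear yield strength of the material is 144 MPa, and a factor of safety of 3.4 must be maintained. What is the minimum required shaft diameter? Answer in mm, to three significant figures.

Allowable shear stress τ_allow = 144/3.4 = 42.35 MPa.
For a solid shaft τ = 16T/(πd³), so d³ = 16T/(π τ_allow) = 16×1630000/(π×42.35) = 196000 mm³.
d = (196000)^(1/3) = 58.09 mm.

d = 58.1 mm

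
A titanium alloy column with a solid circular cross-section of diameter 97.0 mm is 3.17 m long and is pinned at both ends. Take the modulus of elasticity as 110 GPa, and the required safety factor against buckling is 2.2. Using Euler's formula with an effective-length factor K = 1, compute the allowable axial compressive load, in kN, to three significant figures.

I = πd⁴/64 = π×97.0⁴/64 = 4.346×10^6 mm⁴.
Effective length L_e = KL = 1×3.17 m = 3170 mm.
Euler critical load P_cr = π²EI/L_e² = π²×110000×4.346×10^6/3170² = 469500 N.
P_allow = P_cr/n = 469500/2.2 = 213400 N.

P_allow = 213 kN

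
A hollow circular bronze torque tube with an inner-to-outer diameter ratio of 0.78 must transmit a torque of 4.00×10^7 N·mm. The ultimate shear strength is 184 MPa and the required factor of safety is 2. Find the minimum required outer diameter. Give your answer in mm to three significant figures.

d_o = 152 mm

τ_allow = 184/2 = 92.00 MPa.
For a hollow shaft τ = 16T/[πd_o³(1−k⁴)] with k = 0.78, so 1−k⁴ = 0.6298.
d_o³ = 16T/[π τ_allow (1−k⁴)] = 16×4.0000×10^7/(π×92.00×0.6298) = 3.516×10^6 mm³.
d_o = 152.1 mm.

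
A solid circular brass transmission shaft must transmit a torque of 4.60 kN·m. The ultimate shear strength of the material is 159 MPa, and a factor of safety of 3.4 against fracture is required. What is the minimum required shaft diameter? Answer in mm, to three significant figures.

d = 79.4 mm

Allowable shear stress τ_allow = 159/3.4 = 46.76 MPa.
For a solid shaft τ = 16T/(πd³), so d³ = 16T/(π τ_allow) = 16×4600000/(π×46.76) = 501000 mm³.
d = (501000)^(1/3) = 79.42 mm.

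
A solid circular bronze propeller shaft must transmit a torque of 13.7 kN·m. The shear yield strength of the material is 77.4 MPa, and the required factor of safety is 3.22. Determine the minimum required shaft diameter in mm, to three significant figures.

Allowable shear stress τ_allow = 77.4/3.22 = 24.04 MPa.
For a solid shaft τ = 16T/(πd³), so d³ = 16T/(π τ_allow) = 16×1.3700×10^7/(π×24.04) = 2.903×10^6 mm³.
d = (2.903×10^6)^(1/3) = 142.6 mm.

d = 143 mm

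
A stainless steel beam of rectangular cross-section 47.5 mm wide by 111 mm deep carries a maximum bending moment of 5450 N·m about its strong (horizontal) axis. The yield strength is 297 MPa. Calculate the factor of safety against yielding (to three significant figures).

n = 5.32

Section modulus S = bh²/6 = 47.5×111²/6 = 97540 mm³.
σ = M/S = 5450000/97540 = 55.87 MPa.
n = 297/55.87 = 5.316.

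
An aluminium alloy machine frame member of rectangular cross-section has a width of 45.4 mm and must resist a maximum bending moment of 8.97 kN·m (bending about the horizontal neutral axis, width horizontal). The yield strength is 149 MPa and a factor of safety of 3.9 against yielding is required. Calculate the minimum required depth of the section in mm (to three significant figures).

σ_allow = 149/3.9 = 38.21 MPa.
For a rectangular section σ = 6M/(bh²), so h² = 6M/(b σ_allow) = 6×8970000/(45.4×38.21) = 31030 mm².
h = 176.2 mm.

h = 176 mm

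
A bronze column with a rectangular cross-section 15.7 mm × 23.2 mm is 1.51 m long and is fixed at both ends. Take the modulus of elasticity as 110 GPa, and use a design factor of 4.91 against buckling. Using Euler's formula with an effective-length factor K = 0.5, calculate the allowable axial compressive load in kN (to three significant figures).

P_allow = 2.90 kN

Buckling occurs about the weak axis: I_min = h·b³/12 = 23.2×15.7³/12 = 7482 mm⁴ (b = 15.7 mm is the smaller dimension).
Effective length L_e = KL = 0.5×1.51 m = 755.0 mm.
Euler critical load P_cr = π²EI/L_e² = π²×110000×7482/755.0² = 14250 N.
P_allow = P_cr/n = 14250/4.91 = 2902 N.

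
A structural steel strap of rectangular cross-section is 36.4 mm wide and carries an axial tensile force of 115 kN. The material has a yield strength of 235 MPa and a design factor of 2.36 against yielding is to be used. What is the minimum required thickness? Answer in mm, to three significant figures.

t = 31.7 mm

σ_allow = 235/2.36 = 99.58 MPa.
Required area A = F/σ_allow = 115000/99.58 = 1155 mm².
t = A/w = 1155/36.4 = 31.73 mm.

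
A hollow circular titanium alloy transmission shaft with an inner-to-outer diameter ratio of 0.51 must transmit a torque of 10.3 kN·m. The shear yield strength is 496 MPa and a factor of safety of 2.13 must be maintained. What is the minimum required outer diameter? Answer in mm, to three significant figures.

τ_allow = 496/2.13 = 232.9 MPa.
For a hollow shaft τ = 16T/[πd_o³(1−k⁴)] with k = 0.51, so 1−k⁴ = 0.9323.
d_o³ = 16T/[π τ_allow (1−k⁴)] = 16×1.0300×10^7/(π×232.9×0.9323) = 241600 mm³.
d_o = 62.28 mm.

d_o = 62.3 mm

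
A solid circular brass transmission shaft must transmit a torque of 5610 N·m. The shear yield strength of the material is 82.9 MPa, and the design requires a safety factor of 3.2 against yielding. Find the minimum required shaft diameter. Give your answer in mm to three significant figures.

d = 103 mm

Allowable shear stress τ_allow = 82.9/3.2 = 25.91 MPa.
For a solid shaft τ = 16T/(πd³), so d³ = 16T/(π τ_allow) = 16×5610000/(π×25.91) = 1.103×10^6 mm³.
d = (1.103×10^6)^(1/3) = 103.3 mm.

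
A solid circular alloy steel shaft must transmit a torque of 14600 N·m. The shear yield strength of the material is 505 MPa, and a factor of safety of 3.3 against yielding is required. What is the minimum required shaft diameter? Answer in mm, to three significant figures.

Allowable shear stress τ_allow = 505/3.3 = 153.0 MPa.
For a solid shaft τ = 16T/(πd³), so d³ = 16T/(π τ_allow) = 16×1.4600×10^7/(π×153.0) = 485900 mm³.
d = (485900)^(1/3) = 78.62 mm.

d = 78.6 mm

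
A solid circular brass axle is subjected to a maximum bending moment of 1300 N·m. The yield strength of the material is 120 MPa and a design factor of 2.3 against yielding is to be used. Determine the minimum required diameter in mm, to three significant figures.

σ_allow = 120/2.3 = 52.17 MPa.
For a solid circular section σ = 32M/(πd³), so d³ = 32M/(π σ_allow) = 32×1300000/(π×52.17) = 253800 mm³.
d = 63.31 mm.

d = 63.3 mm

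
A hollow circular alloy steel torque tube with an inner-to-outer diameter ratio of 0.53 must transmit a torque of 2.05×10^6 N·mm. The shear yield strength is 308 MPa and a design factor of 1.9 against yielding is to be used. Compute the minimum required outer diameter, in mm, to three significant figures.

τ_allow = 308/1.9 = 162.1 MPa.
For a hollow shaft τ = 16T/[πd_o³(1−k⁴)] with k = 0.53, so 1−k⁴ = 0.9211.
d_o³ = 16T/[π τ_allow (1−k⁴)] = 16×2050000/(π×162.1×0.9211) = 69920 mm³.
d_o = 41.20 mm.

d_o = 41.2 mm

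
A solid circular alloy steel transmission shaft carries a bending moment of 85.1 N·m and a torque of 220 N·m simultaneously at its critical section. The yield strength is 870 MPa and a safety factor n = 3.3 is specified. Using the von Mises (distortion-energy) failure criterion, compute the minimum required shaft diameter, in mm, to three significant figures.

σ_allow = σ_y/n = 870/3.3 = 263.6 MPa.
For a solid shaft σ_b = 32M/(πd³) and τ = 16T/(πd³), so the von Mises stress is σ' = (16/πd³)·√(4M²+3T²).
√(4M²+3T²) = √(4×(85100)² + 3×(220000)²) = 417300 N·mm.
d³ = 16×417300/(π×263.6) = 8062 mm³.
d = 20.05 mm.

d = 20.1 mm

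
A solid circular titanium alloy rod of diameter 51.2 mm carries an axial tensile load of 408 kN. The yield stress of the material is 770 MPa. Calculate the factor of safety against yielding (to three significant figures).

n = 3.89

A = πd²/4 = 2059 mm².
σ = F/A = 408000/2059 = 198.2 MPa.
n = 770/198.2 = 3.886.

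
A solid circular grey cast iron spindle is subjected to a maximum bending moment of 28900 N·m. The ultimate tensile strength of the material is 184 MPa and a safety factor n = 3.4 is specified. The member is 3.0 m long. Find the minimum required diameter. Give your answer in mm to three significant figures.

σ_allow = 184/3.4 = 54.12 MPa.
For a solid circular section σ = 32M/(πd³), so d³ = 32M/(π σ_allow) = 32×2.8900×10^7/(π×54.12) = 5.440×10^6 mm³.
d = 175.9 mm.

d = 176 mm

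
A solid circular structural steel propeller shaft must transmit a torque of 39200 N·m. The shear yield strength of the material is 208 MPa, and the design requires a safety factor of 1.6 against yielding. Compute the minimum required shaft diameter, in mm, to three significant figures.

Allowable shear stress τ_allow = 208/1.6 = 130.0 MPa.
For a solid shaft τ = 16T/(πd³), so d³ = 16T/(π τ_allow) = 16×3.9200×10^7/(π×130.0) = 1.536×10^6 mm³.
d = (1.536×10^6)^(1/3) = 115.4 mm.

d = 115 mm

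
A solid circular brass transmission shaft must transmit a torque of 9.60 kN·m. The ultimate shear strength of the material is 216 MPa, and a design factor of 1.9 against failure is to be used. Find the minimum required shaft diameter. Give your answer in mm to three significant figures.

d = 75.5 mm

Allowable shear stress τ_allow = 216/1.9 = 113.7 MPa.
For a solid shaft τ = 16T/(πd³), so d³ = 16T/(π τ_allow) = 16×9600000/(π×113.7) = 430100 mm³.
d = (430100)^(1/3) = 75.48 mm.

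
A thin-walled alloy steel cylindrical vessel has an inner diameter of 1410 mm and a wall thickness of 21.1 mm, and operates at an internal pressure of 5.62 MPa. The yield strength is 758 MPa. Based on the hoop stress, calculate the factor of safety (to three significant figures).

n = 4.04

σ_h = pD/(2t) = 5.62×1410/(2×21.1) = 187.8 MPa.
n = 758/187.8 = 4.037.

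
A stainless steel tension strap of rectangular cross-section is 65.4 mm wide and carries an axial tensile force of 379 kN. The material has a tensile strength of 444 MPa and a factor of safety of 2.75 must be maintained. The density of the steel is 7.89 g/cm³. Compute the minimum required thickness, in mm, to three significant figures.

σ_allow = 444/2.75 = 161.5 MPa.
Required area A = F/σ_allow = 379000/161.5 = 2347 mm².
t = A/w = 2347/65.4 = 35.89 mm.

t = 35.9 mm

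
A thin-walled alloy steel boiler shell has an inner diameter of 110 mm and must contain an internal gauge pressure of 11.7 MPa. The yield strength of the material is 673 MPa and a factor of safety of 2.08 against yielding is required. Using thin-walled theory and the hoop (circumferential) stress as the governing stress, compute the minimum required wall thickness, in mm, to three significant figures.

σ_allow = 673/2.08 = 323.6 MPa.
Hoop stress σ_h = pD/(2t), so t = pD/(2σ_allow) = 11.7×110/(2×323.6) = 1.989 mm.

t = 1.99 mm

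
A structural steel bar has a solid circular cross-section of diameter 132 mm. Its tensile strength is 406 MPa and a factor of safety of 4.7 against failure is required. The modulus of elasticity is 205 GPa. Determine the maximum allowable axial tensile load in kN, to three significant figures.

F_allow = 1180 kN

σ_allow = 406/4.7 = 86.38 MPa.
A = πd²/4 = π×132²/4 = 13680 mm².
F_allow = σ_allow × A = 86.38×13680 = 1.182×10^6 N.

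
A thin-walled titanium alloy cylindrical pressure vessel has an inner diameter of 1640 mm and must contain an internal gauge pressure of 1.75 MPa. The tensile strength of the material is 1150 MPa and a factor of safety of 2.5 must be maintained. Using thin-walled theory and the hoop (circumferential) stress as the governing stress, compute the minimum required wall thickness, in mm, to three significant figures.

t = 3.12 mm

σ_allow = 1150/2.5 = 460.0 MPa.
Hoop stress σ_h = pD/(2t), so t = pD/(2σ_allow) = 1.75×1640/(2×460.0) = 3.120 mm.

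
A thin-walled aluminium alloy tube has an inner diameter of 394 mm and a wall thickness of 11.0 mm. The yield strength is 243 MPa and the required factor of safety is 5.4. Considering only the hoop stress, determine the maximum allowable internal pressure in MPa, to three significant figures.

p_allow = 2.51 MPa

σ_allow = 243/5.4 = 45.00 MPa.
σ_h = pD/(2t) → p_allow = 2σ_allow t/D = 2×45.00×11.0/394 = 2.513 MPa.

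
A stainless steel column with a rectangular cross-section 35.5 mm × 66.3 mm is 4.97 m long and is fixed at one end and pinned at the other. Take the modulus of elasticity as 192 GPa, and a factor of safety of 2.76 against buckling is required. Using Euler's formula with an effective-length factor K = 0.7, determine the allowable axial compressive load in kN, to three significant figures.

P_allow = 14.0 kN

Buckling occurs about the weak axis: I_min = h·b³/12 = 66.3×35.5³/12 = 247200 mm⁴ (b = 35.5 mm is the smaller dimension).
Effective length L_e = KL = 0.7×4.97 m = 3479 mm.
Euler critical load P_cr = π²EI/L_e² = π²×192000×247200/3479² = 38700 N.
P_allow = P_cr/n = 38700/2.76 = 14020 N.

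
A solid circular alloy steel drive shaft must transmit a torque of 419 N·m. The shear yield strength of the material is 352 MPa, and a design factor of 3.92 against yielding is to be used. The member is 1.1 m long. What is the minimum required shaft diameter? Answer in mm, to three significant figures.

Allowable shear stress τ_allow = 352/3.92 = 89.80 MPa.
For a solid shaft τ = 16T/(πd³), so d³ = 16T/(π τ_allow) = 16×419000/(π×89.80) = 23760 mm³.
d = (23760)^(1/3) = 28.75 mm.

d = 28.8 mm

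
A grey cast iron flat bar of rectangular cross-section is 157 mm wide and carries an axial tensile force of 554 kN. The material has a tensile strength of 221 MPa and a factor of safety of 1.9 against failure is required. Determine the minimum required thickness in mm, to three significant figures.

σ_allow = 221/1.9 = 116.3 MPa.
Required area A = F/σ_allow = 554000/116.3 = 4763 mm².
t = A/w = 4763/157 = 30.34 mm.

t = 30.3 mm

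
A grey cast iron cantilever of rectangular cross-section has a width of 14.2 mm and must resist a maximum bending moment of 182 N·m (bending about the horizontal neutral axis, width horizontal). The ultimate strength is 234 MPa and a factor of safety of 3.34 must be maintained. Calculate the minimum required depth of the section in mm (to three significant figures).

σ_allow = 234/3.34 = 70.06 MPa.
For a rectangular section σ = 6M/(bh²), so h² = 6M/(b σ_allow) = 6×182000/(14.2×70.06) = 1098 mm².
h = 33.13 mm.

h = 33.1 mm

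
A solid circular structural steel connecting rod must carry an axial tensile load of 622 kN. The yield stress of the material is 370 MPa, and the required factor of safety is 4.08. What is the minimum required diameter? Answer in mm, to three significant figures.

d = 93.5 mm

Allowable stress σ_allow = 370/4.08 = 90.69 MPa.
Required area A = F/σ_allow = 622000/90.69 = 6859 mm².
A = πd²/4 → d = √(4A/π) = 93.45 mm.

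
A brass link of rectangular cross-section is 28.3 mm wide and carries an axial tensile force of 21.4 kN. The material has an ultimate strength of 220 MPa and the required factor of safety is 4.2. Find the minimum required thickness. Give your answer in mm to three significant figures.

t = 14.4 mm

σ_allow = 220/4.2 = 52.38 MPa.
Required area A = F/σ_allow = 21400/52.38 = 408.5 mm².
t = A/w = 408.5/28.3 = 14.44 mm.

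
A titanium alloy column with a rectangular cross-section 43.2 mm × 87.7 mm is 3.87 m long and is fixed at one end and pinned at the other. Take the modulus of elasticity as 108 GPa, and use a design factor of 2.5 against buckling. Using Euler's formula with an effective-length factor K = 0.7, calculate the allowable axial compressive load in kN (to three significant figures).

P_allow = 34.2 kN

Buckling occurs about the weak axis: I_min = h·b³/12 = 87.7×43.2³/12 = 589200 mm⁴ (b = 43.2 mm is the smaller dimension).
Effective length L_e = KL = 0.7×3.87 m = 2709 mm.
Euler critical load P_cr = π²EI/L_e² = π²×108000×589200/2709² = 85580 N.
P_allow = P_cr/n = 85580/2.5 = 34230 N.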